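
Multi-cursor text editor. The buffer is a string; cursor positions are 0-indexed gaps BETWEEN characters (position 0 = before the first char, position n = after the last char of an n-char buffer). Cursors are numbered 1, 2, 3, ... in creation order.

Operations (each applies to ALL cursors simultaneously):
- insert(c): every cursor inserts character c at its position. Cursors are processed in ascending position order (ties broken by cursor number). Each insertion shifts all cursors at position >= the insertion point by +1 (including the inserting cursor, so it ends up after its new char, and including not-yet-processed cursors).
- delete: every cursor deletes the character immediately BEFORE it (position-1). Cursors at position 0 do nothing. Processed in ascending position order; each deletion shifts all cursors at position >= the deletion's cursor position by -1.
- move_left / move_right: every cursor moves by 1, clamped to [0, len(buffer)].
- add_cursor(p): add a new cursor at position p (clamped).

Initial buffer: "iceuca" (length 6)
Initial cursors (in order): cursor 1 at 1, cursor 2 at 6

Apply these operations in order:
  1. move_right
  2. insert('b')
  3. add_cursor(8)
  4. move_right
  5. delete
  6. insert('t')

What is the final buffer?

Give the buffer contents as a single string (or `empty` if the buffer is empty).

Answer: icbtuctt

Derivation:
After op 1 (move_right): buffer="iceuca" (len 6), cursors c1@2 c2@6, authorship ......
After op 2 (insert('b')): buffer="icbeucab" (len 8), cursors c1@3 c2@8, authorship ..1....2
After op 3 (add_cursor(8)): buffer="icbeucab" (len 8), cursors c1@3 c2@8 c3@8, authorship ..1....2
After op 4 (move_right): buffer="icbeucab" (len 8), cursors c1@4 c2@8 c3@8, authorship ..1....2
After op 5 (delete): buffer="icbuc" (len 5), cursors c1@3 c2@5 c3@5, authorship ..1..
After op 6 (insert('t')): buffer="icbtuctt" (len 8), cursors c1@4 c2@8 c3@8, authorship ..11..23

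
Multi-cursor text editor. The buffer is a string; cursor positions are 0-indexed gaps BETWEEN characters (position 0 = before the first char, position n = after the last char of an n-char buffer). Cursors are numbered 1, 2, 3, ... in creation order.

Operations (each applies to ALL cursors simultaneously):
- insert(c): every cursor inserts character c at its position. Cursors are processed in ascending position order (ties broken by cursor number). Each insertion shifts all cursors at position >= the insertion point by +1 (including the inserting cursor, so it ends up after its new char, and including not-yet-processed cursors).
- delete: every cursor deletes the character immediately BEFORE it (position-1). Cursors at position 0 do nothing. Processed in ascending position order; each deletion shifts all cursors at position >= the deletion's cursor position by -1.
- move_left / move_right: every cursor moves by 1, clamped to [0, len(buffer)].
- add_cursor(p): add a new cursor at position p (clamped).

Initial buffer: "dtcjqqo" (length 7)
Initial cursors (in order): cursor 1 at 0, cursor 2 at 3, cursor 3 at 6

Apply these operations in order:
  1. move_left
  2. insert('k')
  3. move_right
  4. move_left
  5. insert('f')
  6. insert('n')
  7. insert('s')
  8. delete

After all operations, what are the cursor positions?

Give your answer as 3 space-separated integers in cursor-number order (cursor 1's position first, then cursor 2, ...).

Answer: 3 8 14

Derivation:
After op 1 (move_left): buffer="dtcjqqo" (len 7), cursors c1@0 c2@2 c3@5, authorship .......
After op 2 (insert('k')): buffer="kdtkcjqkqo" (len 10), cursors c1@1 c2@4 c3@8, authorship 1..2...3..
After op 3 (move_right): buffer="kdtkcjqkqo" (len 10), cursors c1@2 c2@5 c3@9, authorship 1..2...3..
After op 4 (move_left): buffer="kdtkcjqkqo" (len 10), cursors c1@1 c2@4 c3@8, authorship 1..2...3..
After op 5 (insert('f')): buffer="kfdtkfcjqkfqo" (len 13), cursors c1@2 c2@6 c3@11, authorship 11..22...33..
After op 6 (insert('n')): buffer="kfndtkfncjqkfnqo" (len 16), cursors c1@3 c2@8 c3@14, authorship 111..222...333..
After op 7 (insert('s')): buffer="kfnsdtkfnscjqkfnsqo" (len 19), cursors c1@4 c2@10 c3@17, authorship 1111..2222...3333..
After op 8 (delete): buffer="kfndtkfncjqkfnqo" (len 16), cursors c1@3 c2@8 c3@14, authorship 111..222...333..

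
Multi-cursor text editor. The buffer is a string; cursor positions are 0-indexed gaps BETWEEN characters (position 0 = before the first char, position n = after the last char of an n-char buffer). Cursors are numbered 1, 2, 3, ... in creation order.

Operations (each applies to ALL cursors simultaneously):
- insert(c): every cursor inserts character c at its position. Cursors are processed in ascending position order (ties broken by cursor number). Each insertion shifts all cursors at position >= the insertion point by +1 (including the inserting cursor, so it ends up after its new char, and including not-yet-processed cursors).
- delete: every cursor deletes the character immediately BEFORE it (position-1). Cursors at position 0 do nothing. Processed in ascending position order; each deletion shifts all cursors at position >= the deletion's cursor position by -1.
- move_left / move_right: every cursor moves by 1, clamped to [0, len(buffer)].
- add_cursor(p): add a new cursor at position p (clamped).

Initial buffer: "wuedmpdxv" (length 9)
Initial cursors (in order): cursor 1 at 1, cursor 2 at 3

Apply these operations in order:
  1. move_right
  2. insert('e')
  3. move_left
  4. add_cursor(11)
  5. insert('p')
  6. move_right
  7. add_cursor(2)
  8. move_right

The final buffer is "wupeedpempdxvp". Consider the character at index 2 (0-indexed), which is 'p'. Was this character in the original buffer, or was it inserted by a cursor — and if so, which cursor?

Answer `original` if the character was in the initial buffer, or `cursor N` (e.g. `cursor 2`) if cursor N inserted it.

Answer: cursor 1

Derivation:
After op 1 (move_right): buffer="wuedmpdxv" (len 9), cursors c1@2 c2@4, authorship .........
After op 2 (insert('e')): buffer="wueedempdxv" (len 11), cursors c1@3 c2@6, authorship ..1..2.....
After op 3 (move_left): buffer="wueedempdxv" (len 11), cursors c1@2 c2@5, authorship ..1..2.....
After op 4 (add_cursor(11)): buffer="wueedempdxv" (len 11), cursors c1@2 c2@5 c3@11, authorship ..1..2.....
After op 5 (insert('p')): buffer="wupeedpempdxvp" (len 14), cursors c1@3 c2@7 c3@14, authorship ..11..22.....3
After op 6 (move_right): buffer="wupeedpempdxvp" (len 14), cursors c1@4 c2@8 c3@14, authorship ..11..22.....3
After op 7 (add_cursor(2)): buffer="wupeedpempdxvp" (len 14), cursors c4@2 c1@4 c2@8 c3@14, authorship ..11..22.....3
After op 8 (move_right): buffer="wupeedpempdxvp" (len 14), cursors c4@3 c1@5 c2@9 c3@14, authorship ..11..22.....3
Authorship (.=original, N=cursor N): . . 1 1 . . 2 2 . . . . . 3
Index 2: author = 1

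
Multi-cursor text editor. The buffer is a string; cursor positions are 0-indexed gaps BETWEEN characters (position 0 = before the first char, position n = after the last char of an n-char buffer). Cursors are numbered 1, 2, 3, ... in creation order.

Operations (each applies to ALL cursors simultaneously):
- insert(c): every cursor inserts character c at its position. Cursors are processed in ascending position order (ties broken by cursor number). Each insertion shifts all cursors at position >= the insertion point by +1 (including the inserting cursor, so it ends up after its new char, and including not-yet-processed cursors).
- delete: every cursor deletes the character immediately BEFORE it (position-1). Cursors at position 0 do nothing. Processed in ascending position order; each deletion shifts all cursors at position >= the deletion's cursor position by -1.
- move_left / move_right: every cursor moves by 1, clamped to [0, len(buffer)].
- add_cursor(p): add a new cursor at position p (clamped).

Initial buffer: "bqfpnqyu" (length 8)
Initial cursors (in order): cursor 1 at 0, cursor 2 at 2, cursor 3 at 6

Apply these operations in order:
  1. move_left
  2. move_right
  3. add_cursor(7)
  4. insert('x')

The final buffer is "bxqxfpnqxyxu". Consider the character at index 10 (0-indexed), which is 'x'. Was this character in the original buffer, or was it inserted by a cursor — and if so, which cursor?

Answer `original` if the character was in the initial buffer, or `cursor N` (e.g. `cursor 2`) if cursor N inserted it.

Answer: cursor 4

Derivation:
After op 1 (move_left): buffer="bqfpnqyu" (len 8), cursors c1@0 c2@1 c3@5, authorship ........
After op 2 (move_right): buffer="bqfpnqyu" (len 8), cursors c1@1 c2@2 c3@6, authorship ........
After op 3 (add_cursor(7)): buffer="bqfpnqyu" (len 8), cursors c1@1 c2@2 c3@6 c4@7, authorship ........
After op 4 (insert('x')): buffer="bxqxfpnqxyxu" (len 12), cursors c1@2 c2@4 c3@9 c4@11, authorship .1.2....3.4.
Authorship (.=original, N=cursor N): . 1 . 2 . . . . 3 . 4 .
Index 10: author = 4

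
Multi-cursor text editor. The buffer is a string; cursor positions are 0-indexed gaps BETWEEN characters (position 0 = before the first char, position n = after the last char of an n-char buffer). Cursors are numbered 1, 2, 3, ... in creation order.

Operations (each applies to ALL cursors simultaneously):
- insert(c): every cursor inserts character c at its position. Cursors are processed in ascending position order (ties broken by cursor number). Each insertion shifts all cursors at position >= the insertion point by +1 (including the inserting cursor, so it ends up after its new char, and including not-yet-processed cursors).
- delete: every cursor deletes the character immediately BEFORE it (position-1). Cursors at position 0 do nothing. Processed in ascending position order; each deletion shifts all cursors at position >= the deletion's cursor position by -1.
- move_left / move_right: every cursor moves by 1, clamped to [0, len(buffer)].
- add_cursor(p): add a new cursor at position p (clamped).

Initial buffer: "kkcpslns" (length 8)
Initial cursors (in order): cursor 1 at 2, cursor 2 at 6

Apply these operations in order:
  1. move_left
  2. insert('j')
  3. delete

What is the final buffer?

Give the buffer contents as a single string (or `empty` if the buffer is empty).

After op 1 (move_left): buffer="kkcpslns" (len 8), cursors c1@1 c2@5, authorship ........
After op 2 (insert('j')): buffer="kjkcpsjlns" (len 10), cursors c1@2 c2@7, authorship .1....2...
After op 3 (delete): buffer="kkcpslns" (len 8), cursors c1@1 c2@5, authorship ........

Answer: kkcpslns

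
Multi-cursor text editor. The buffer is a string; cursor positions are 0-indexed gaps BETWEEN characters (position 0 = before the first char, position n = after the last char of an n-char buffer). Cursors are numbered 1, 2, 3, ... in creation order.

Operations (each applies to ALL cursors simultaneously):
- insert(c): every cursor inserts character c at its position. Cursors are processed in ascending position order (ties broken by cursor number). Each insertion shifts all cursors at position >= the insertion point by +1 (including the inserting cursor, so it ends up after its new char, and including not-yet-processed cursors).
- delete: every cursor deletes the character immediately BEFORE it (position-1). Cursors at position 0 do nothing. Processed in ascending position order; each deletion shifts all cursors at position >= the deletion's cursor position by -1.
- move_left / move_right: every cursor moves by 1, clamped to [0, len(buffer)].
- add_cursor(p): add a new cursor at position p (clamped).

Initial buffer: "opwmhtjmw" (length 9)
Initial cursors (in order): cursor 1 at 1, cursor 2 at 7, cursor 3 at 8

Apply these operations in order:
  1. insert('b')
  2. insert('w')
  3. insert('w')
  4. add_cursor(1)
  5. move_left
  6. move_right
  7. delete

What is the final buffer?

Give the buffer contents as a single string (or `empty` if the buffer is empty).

After op 1 (insert('b')): buffer="obpwmhtjbmbw" (len 12), cursors c1@2 c2@9 c3@11, authorship .1......2.3.
After op 2 (insert('w')): buffer="obwpwmhtjbwmbww" (len 15), cursors c1@3 c2@11 c3@14, authorship .11......22.33.
After op 3 (insert('w')): buffer="obwwpwmhtjbwwmbwww" (len 18), cursors c1@4 c2@13 c3@17, authorship .111......222.333.
After op 4 (add_cursor(1)): buffer="obwwpwmhtjbwwmbwww" (len 18), cursors c4@1 c1@4 c2@13 c3@17, authorship .111......222.333.
After op 5 (move_left): buffer="obwwpwmhtjbwwmbwww" (len 18), cursors c4@0 c1@3 c2@12 c3@16, authorship .111......222.333.
After op 6 (move_right): buffer="obwwpwmhtjbwwmbwww" (len 18), cursors c4@1 c1@4 c2@13 c3@17, authorship .111......222.333.
After op 7 (delete): buffer="bwpwmhtjbwmbww" (len 14), cursors c4@0 c1@2 c2@10 c3@13, authorship 11......22.33.

Answer: bwpwmhtjbwmbww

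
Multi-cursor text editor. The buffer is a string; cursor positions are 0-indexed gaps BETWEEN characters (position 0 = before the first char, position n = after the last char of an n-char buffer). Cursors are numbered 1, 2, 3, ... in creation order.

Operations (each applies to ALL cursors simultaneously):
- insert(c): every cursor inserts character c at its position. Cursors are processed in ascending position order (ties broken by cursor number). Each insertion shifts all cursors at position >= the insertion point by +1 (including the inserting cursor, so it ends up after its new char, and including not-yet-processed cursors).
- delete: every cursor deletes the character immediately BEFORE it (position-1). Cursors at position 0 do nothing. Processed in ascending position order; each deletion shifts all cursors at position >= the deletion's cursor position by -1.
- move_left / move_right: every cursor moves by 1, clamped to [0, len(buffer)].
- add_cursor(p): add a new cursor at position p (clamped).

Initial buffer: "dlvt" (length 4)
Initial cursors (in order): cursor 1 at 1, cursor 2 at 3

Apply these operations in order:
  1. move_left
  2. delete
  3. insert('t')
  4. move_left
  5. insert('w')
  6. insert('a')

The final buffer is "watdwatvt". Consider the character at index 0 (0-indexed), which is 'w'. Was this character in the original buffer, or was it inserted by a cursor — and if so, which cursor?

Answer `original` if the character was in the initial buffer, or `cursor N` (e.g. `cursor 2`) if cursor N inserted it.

After op 1 (move_left): buffer="dlvt" (len 4), cursors c1@0 c2@2, authorship ....
After op 2 (delete): buffer="dvt" (len 3), cursors c1@0 c2@1, authorship ...
After op 3 (insert('t')): buffer="tdtvt" (len 5), cursors c1@1 c2@3, authorship 1.2..
After op 4 (move_left): buffer="tdtvt" (len 5), cursors c1@0 c2@2, authorship 1.2..
After op 5 (insert('w')): buffer="wtdwtvt" (len 7), cursors c1@1 c2@4, authorship 11.22..
After op 6 (insert('a')): buffer="watdwatvt" (len 9), cursors c1@2 c2@6, authorship 111.222..
Authorship (.=original, N=cursor N): 1 1 1 . 2 2 2 . .
Index 0: author = 1

Answer: cursor 1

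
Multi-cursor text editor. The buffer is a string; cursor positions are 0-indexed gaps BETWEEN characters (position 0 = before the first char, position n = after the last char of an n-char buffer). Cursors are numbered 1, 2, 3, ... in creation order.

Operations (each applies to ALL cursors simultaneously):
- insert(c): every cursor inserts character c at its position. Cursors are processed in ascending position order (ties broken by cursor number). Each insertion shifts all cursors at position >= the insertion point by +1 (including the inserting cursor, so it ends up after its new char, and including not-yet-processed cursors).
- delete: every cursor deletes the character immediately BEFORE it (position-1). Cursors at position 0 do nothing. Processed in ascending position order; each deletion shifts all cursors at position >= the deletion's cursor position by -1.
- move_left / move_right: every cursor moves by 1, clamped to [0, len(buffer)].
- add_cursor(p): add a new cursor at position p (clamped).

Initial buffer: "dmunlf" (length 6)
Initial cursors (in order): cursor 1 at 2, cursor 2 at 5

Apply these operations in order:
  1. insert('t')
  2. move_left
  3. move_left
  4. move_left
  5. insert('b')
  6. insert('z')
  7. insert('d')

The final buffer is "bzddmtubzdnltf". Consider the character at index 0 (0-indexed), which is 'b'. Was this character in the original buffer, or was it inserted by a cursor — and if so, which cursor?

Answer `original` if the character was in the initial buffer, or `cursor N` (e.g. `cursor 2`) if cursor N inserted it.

Answer: cursor 1

Derivation:
After op 1 (insert('t')): buffer="dmtunltf" (len 8), cursors c1@3 c2@7, authorship ..1...2.
After op 2 (move_left): buffer="dmtunltf" (len 8), cursors c1@2 c2@6, authorship ..1...2.
After op 3 (move_left): buffer="dmtunltf" (len 8), cursors c1@1 c2@5, authorship ..1...2.
After op 4 (move_left): buffer="dmtunltf" (len 8), cursors c1@0 c2@4, authorship ..1...2.
After op 5 (insert('b')): buffer="bdmtubnltf" (len 10), cursors c1@1 c2@6, authorship 1..1.2..2.
After op 6 (insert('z')): buffer="bzdmtubznltf" (len 12), cursors c1@2 c2@8, authorship 11..1.22..2.
After op 7 (insert('d')): buffer="bzddmtubzdnltf" (len 14), cursors c1@3 c2@10, authorship 111..1.222..2.
Authorship (.=original, N=cursor N): 1 1 1 . . 1 . 2 2 2 . . 2 .
Index 0: author = 1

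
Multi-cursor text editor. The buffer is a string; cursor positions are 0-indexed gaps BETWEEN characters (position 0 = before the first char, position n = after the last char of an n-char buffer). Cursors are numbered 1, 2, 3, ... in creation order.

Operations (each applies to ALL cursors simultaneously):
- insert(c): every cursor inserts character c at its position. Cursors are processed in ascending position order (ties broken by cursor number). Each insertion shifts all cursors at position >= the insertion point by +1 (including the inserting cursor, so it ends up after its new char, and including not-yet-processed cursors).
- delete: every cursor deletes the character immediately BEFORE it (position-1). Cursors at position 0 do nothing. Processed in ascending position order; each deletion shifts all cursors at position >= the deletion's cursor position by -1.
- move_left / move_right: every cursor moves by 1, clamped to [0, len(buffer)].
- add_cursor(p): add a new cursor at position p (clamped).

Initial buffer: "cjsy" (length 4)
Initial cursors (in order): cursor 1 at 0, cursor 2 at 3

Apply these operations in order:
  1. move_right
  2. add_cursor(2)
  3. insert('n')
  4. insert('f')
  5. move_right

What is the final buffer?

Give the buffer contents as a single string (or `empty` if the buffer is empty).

After op 1 (move_right): buffer="cjsy" (len 4), cursors c1@1 c2@4, authorship ....
After op 2 (add_cursor(2)): buffer="cjsy" (len 4), cursors c1@1 c3@2 c2@4, authorship ....
After op 3 (insert('n')): buffer="cnjnsyn" (len 7), cursors c1@2 c3@4 c2@7, authorship .1.3..2
After op 4 (insert('f')): buffer="cnfjnfsynf" (len 10), cursors c1@3 c3@6 c2@10, authorship .11.33..22
After op 5 (move_right): buffer="cnfjnfsynf" (len 10), cursors c1@4 c3@7 c2@10, authorship .11.33..22

Answer: cnfjnfsynf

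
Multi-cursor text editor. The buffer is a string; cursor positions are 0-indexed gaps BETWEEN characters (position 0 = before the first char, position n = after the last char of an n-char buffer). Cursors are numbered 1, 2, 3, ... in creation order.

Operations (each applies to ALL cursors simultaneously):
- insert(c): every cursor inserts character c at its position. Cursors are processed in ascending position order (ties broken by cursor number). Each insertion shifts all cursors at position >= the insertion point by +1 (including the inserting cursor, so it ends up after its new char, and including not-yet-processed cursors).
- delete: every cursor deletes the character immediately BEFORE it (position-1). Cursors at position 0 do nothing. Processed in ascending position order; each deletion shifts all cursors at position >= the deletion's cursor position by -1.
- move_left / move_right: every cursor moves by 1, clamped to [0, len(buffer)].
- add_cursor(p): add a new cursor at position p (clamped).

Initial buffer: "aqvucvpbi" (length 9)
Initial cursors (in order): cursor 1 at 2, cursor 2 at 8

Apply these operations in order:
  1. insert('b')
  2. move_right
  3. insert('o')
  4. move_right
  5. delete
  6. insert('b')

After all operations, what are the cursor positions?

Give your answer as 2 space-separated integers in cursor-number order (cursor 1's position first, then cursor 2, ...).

Answer: 6 13

Derivation:
After op 1 (insert('b')): buffer="aqbvucvpbbi" (len 11), cursors c1@3 c2@10, authorship ..1......2.
After op 2 (move_right): buffer="aqbvucvpbbi" (len 11), cursors c1@4 c2@11, authorship ..1......2.
After op 3 (insert('o')): buffer="aqbvoucvpbbio" (len 13), cursors c1@5 c2@13, authorship ..1.1.....2.2
After op 4 (move_right): buffer="aqbvoucvpbbio" (len 13), cursors c1@6 c2@13, authorship ..1.1.....2.2
After op 5 (delete): buffer="aqbvocvpbbi" (len 11), cursors c1@5 c2@11, authorship ..1.1....2.
After op 6 (insert('b')): buffer="aqbvobcvpbbib" (len 13), cursors c1@6 c2@13, authorship ..1.11....2.2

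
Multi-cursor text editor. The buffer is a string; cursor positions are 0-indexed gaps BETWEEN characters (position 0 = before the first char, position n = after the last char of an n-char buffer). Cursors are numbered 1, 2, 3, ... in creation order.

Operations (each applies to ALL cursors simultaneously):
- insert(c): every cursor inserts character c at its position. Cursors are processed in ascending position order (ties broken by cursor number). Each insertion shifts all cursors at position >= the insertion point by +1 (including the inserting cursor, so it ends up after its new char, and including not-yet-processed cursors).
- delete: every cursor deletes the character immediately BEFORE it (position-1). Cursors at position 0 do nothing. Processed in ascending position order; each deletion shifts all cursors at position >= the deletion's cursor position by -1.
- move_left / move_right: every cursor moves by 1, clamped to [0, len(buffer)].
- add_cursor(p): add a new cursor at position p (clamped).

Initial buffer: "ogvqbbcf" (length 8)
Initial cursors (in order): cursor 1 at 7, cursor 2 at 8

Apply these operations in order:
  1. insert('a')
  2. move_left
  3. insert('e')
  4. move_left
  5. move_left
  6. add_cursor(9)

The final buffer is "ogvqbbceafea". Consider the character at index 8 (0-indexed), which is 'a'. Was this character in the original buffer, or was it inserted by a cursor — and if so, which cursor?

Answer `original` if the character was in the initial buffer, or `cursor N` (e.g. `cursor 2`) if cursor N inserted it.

After op 1 (insert('a')): buffer="ogvqbbcafa" (len 10), cursors c1@8 c2@10, authorship .......1.2
After op 2 (move_left): buffer="ogvqbbcafa" (len 10), cursors c1@7 c2@9, authorship .......1.2
After op 3 (insert('e')): buffer="ogvqbbceafea" (len 12), cursors c1@8 c2@11, authorship .......11.22
After op 4 (move_left): buffer="ogvqbbceafea" (len 12), cursors c1@7 c2@10, authorship .......11.22
After op 5 (move_left): buffer="ogvqbbceafea" (len 12), cursors c1@6 c2@9, authorship .......11.22
After op 6 (add_cursor(9)): buffer="ogvqbbceafea" (len 12), cursors c1@6 c2@9 c3@9, authorship .......11.22
Authorship (.=original, N=cursor N): . . . . . . . 1 1 . 2 2
Index 8: author = 1

Answer: cursor 1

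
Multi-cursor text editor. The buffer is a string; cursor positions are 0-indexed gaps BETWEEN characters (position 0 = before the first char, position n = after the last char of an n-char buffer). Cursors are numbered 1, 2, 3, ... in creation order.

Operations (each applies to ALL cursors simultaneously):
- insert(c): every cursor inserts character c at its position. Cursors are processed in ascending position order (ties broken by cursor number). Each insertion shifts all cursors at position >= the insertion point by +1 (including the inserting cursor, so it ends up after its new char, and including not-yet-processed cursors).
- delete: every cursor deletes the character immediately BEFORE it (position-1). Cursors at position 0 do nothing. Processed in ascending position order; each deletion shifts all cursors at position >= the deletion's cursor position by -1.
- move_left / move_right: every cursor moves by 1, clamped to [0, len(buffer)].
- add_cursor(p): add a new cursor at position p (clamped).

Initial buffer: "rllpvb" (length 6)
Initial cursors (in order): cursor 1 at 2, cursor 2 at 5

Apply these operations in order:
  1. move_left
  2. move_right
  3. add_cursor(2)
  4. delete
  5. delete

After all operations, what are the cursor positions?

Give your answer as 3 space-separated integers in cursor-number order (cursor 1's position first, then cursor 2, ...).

Answer: 0 1 0

Derivation:
After op 1 (move_left): buffer="rllpvb" (len 6), cursors c1@1 c2@4, authorship ......
After op 2 (move_right): buffer="rllpvb" (len 6), cursors c1@2 c2@5, authorship ......
After op 3 (add_cursor(2)): buffer="rllpvb" (len 6), cursors c1@2 c3@2 c2@5, authorship ......
After op 4 (delete): buffer="lpb" (len 3), cursors c1@0 c3@0 c2@2, authorship ...
After op 5 (delete): buffer="lb" (len 2), cursors c1@0 c3@0 c2@1, authorship ..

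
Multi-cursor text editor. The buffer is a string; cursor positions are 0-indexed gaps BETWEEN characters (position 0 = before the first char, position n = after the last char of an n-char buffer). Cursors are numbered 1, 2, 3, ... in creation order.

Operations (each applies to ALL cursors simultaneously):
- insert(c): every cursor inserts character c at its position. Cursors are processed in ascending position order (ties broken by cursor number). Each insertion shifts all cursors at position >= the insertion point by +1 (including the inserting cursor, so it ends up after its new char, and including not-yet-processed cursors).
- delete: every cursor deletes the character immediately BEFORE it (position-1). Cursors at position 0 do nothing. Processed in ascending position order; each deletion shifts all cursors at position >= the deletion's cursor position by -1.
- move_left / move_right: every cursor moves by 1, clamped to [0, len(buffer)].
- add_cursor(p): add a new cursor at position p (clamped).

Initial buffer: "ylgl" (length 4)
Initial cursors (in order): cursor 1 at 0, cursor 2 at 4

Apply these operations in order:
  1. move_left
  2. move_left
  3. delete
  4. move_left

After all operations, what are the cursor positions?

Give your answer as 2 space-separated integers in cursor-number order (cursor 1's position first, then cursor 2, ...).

Answer: 0 0

Derivation:
After op 1 (move_left): buffer="ylgl" (len 4), cursors c1@0 c2@3, authorship ....
After op 2 (move_left): buffer="ylgl" (len 4), cursors c1@0 c2@2, authorship ....
After op 3 (delete): buffer="ygl" (len 3), cursors c1@0 c2@1, authorship ...
After op 4 (move_left): buffer="ygl" (len 3), cursors c1@0 c2@0, authorship ...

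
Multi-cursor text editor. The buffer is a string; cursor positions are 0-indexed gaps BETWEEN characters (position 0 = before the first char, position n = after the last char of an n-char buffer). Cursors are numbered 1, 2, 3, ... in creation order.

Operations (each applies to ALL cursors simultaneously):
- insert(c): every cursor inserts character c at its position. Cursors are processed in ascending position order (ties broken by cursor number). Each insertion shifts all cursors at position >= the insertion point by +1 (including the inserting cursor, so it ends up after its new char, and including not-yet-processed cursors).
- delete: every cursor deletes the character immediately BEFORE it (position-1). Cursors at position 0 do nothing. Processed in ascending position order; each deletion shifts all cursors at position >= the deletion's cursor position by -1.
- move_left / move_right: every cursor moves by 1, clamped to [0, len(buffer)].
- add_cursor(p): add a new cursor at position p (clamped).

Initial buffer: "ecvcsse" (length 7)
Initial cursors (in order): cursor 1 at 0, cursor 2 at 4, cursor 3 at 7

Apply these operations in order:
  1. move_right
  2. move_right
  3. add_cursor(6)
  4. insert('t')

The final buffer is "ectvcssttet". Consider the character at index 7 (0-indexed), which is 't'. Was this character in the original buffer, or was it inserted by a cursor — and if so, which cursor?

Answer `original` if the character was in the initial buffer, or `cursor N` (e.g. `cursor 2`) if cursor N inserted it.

After op 1 (move_right): buffer="ecvcsse" (len 7), cursors c1@1 c2@5 c3@7, authorship .......
After op 2 (move_right): buffer="ecvcsse" (len 7), cursors c1@2 c2@6 c3@7, authorship .......
After op 3 (add_cursor(6)): buffer="ecvcsse" (len 7), cursors c1@2 c2@6 c4@6 c3@7, authorship .......
After op 4 (insert('t')): buffer="ectvcssttet" (len 11), cursors c1@3 c2@9 c4@9 c3@11, authorship ..1....24.3
Authorship (.=original, N=cursor N): . . 1 . . . . 2 4 . 3
Index 7: author = 2

Answer: cursor 2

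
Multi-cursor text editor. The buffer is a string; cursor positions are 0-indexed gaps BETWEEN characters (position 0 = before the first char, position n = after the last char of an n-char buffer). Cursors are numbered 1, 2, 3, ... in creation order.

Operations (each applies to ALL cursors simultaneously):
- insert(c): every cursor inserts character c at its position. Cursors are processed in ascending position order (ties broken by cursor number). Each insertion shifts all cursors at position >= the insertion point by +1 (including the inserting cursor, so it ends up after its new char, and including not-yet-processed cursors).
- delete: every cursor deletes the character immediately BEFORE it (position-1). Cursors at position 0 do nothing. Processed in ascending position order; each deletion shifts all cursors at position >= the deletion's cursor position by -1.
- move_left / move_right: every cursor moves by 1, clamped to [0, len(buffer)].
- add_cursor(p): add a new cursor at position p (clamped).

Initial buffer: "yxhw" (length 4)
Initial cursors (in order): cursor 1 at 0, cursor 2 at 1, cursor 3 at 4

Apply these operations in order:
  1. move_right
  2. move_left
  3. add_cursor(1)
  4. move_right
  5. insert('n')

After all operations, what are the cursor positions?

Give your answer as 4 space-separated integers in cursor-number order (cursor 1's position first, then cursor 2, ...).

After op 1 (move_right): buffer="yxhw" (len 4), cursors c1@1 c2@2 c3@4, authorship ....
After op 2 (move_left): buffer="yxhw" (len 4), cursors c1@0 c2@1 c3@3, authorship ....
After op 3 (add_cursor(1)): buffer="yxhw" (len 4), cursors c1@0 c2@1 c4@1 c3@3, authorship ....
After op 4 (move_right): buffer="yxhw" (len 4), cursors c1@1 c2@2 c4@2 c3@4, authorship ....
After op 5 (insert('n')): buffer="ynxnnhwn" (len 8), cursors c1@2 c2@5 c4@5 c3@8, authorship .1.24..3

Answer: 2 5 8 5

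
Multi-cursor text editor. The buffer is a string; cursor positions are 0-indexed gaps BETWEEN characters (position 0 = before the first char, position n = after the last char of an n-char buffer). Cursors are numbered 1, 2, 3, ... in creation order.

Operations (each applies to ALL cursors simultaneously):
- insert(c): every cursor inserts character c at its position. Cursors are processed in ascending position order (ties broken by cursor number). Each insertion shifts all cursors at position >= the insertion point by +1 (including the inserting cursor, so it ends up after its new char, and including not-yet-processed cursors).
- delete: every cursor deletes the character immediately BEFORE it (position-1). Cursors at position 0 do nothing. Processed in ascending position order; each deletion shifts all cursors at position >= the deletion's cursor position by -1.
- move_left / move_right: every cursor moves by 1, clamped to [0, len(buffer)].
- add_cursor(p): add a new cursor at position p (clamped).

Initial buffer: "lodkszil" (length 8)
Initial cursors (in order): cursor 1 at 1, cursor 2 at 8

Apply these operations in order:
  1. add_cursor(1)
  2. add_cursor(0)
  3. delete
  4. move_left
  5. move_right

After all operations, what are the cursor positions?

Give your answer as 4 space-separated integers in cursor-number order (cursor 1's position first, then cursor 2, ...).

After op 1 (add_cursor(1)): buffer="lodkszil" (len 8), cursors c1@1 c3@1 c2@8, authorship ........
After op 2 (add_cursor(0)): buffer="lodkszil" (len 8), cursors c4@0 c1@1 c3@1 c2@8, authorship ........
After op 3 (delete): buffer="odkszi" (len 6), cursors c1@0 c3@0 c4@0 c2@6, authorship ......
After op 4 (move_left): buffer="odkszi" (len 6), cursors c1@0 c3@0 c4@0 c2@5, authorship ......
After op 5 (move_right): buffer="odkszi" (len 6), cursors c1@1 c3@1 c4@1 c2@6, authorship ......

Answer: 1 6 1 1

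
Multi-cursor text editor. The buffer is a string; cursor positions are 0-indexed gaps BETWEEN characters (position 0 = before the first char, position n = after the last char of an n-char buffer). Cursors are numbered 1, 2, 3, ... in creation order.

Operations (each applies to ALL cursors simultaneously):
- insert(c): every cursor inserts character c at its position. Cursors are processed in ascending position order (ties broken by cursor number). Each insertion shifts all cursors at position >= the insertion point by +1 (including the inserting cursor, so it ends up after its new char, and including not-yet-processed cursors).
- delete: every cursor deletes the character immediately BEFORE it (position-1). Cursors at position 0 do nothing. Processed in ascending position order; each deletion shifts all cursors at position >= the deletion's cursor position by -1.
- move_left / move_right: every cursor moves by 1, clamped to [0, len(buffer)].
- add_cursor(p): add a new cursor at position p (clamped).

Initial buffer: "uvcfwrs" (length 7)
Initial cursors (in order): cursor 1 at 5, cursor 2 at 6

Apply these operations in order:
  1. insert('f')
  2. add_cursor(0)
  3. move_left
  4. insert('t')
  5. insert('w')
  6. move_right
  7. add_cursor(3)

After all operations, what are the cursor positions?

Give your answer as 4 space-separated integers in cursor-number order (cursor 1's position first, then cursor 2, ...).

Answer: 10 14 3 3

Derivation:
After op 1 (insert('f')): buffer="uvcfwfrfs" (len 9), cursors c1@6 c2@8, authorship .....1.2.
After op 2 (add_cursor(0)): buffer="uvcfwfrfs" (len 9), cursors c3@0 c1@6 c2@8, authorship .....1.2.
After op 3 (move_left): buffer="uvcfwfrfs" (len 9), cursors c3@0 c1@5 c2@7, authorship .....1.2.
After op 4 (insert('t')): buffer="tuvcfwtfrtfs" (len 12), cursors c3@1 c1@7 c2@10, authorship 3.....11.22.
After op 5 (insert('w')): buffer="twuvcfwtwfrtwfs" (len 15), cursors c3@2 c1@9 c2@13, authorship 33.....111.222.
After op 6 (move_right): buffer="twuvcfwtwfrtwfs" (len 15), cursors c3@3 c1@10 c2@14, authorship 33.....111.222.
After op 7 (add_cursor(3)): buffer="twuvcfwtwfrtwfs" (len 15), cursors c3@3 c4@3 c1@10 c2@14, authorship 33.....111.222.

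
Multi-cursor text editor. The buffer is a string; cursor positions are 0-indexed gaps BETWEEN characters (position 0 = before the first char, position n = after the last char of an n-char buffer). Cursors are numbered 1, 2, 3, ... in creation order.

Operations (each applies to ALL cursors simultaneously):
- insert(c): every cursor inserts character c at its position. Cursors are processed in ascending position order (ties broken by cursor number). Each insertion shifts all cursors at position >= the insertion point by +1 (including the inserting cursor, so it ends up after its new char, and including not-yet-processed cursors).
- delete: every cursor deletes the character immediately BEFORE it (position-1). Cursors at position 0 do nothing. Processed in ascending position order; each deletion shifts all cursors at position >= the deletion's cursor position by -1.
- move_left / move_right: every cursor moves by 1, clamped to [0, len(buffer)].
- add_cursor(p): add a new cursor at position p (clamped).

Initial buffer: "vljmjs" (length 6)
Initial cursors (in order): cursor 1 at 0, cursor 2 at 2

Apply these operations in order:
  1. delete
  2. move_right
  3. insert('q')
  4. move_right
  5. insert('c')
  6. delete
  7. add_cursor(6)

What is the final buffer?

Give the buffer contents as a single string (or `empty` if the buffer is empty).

After op 1 (delete): buffer="vjmjs" (len 5), cursors c1@0 c2@1, authorship .....
After op 2 (move_right): buffer="vjmjs" (len 5), cursors c1@1 c2@2, authorship .....
After op 3 (insert('q')): buffer="vqjqmjs" (len 7), cursors c1@2 c2@4, authorship .1.2...
After op 4 (move_right): buffer="vqjqmjs" (len 7), cursors c1@3 c2@5, authorship .1.2...
After op 5 (insert('c')): buffer="vqjcqmcjs" (len 9), cursors c1@4 c2@7, authorship .1.12.2..
After op 6 (delete): buffer="vqjqmjs" (len 7), cursors c1@3 c2@5, authorship .1.2...
After op 7 (add_cursor(6)): buffer="vqjqmjs" (len 7), cursors c1@3 c2@5 c3@6, authorship .1.2...

Answer: vqjqmjs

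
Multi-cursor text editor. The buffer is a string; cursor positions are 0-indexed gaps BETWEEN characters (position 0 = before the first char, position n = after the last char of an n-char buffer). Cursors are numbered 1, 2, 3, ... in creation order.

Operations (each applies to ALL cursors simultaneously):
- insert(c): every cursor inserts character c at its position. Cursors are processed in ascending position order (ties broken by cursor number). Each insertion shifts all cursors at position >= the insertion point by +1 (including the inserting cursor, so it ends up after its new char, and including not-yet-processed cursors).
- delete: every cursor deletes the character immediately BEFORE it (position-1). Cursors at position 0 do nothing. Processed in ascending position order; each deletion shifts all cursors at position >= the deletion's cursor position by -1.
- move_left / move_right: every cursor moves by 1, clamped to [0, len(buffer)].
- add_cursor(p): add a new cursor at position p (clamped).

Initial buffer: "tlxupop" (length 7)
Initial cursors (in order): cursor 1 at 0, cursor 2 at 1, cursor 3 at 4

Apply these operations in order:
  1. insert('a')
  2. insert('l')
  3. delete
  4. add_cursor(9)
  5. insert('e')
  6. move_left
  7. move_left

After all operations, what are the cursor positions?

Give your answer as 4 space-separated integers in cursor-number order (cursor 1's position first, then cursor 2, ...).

After op 1 (insert('a')): buffer="atalxuapop" (len 10), cursors c1@1 c2@3 c3@7, authorship 1.2...3...
After op 2 (insert('l')): buffer="altallxualpop" (len 13), cursors c1@2 c2@5 c3@10, authorship 11.22...33...
After op 3 (delete): buffer="atalxuapop" (len 10), cursors c1@1 c2@3 c3@7, authorship 1.2...3...
After op 4 (add_cursor(9)): buffer="atalxuapop" (len 10), cursors c1@1 c2@3 c3@7 c4@9, authorship 1.2...3...
After op 5 (insert('e')): buffer="aetaelxuaepoep" (len 14), cursors c1@2 c2@5 c3@10 c4@13, authorship 11.22...33..4.
After op 6 (move_left): buffer="aetaelxuaepoep" (len 14), cursors c1@1 c2@4 c3@9 c4@12, authorship 11.22...33..4.
After op 7 (move_left): buffer="aetaelxuaepoep" (len 14), cursors c1@0 c2@3 c3@8 c4@11, authorship 11.22...33..4.

Answer: 0 3 8 11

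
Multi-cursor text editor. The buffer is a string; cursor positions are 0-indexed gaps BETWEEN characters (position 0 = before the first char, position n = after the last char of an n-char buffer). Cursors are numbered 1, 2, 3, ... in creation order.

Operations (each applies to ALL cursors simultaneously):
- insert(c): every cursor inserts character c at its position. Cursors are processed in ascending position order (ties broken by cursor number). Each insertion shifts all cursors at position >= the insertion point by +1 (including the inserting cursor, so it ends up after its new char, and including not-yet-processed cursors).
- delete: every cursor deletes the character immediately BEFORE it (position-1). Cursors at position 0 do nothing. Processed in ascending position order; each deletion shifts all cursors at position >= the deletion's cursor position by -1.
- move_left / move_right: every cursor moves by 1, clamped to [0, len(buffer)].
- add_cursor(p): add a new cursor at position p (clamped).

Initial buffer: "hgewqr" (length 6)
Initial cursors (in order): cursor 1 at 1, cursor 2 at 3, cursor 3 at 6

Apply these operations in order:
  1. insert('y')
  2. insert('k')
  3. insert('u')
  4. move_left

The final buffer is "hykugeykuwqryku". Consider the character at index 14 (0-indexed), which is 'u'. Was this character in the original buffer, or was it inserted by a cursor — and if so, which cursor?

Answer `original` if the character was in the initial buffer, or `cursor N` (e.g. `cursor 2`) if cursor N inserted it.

After op 1 (insert('y')): buffer="hygeywqry" (len 9), cursors c1@2 c2@5 c3@9, authorship .1..2...3
After op 2 (insert('k')): buffer="hykgeykwqryk" (len 12), cursors c1@3 c2@7 c3@12, authorship .11..22...33
After op 3 (insert('u')): buffer="hykugeykuwqryku" (len 15), cursors c1@4 c2@9 c3@15, authorship .111..222...333
After op 4 (move_left): buffer="hykugeykuwqryku" (len 15), cursors c1@3 c2@8 c3@14, authorship .111..222...333
Authorship (.=original, N=cursor N): . 1 1 1 . . 2 2 2 . . . 3 3 3
Index 14: author = 3

Answer: cursor 3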